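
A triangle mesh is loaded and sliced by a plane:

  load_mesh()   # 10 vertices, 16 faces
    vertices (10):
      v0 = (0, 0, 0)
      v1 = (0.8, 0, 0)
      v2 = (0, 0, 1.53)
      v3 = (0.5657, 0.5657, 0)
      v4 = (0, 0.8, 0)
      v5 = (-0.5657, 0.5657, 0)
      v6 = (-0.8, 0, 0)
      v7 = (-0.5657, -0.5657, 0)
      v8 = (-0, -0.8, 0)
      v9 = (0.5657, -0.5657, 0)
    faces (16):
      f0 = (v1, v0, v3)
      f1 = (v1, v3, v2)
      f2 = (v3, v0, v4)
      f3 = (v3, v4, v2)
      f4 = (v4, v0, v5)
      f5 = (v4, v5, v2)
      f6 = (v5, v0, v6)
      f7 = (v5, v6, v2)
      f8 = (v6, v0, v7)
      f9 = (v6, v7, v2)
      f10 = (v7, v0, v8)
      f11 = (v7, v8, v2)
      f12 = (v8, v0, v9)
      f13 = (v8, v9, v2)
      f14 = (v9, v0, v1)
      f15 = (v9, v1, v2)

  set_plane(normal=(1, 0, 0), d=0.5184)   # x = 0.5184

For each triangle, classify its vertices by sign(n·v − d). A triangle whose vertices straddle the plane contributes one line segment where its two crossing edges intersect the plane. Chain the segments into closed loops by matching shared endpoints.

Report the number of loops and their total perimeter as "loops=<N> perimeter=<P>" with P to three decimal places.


loops=1 perimeter=2.782

Straddling triangles (8 of 16):
  (v1,v0,v3) [+-+] → (0.5184, 0, 0)–(0.5184, 0.5184, 0)  len=0.5184
  (v1,v3,v2) [++-] → (0.5184, 0.5184, 0.127928)–(0.5184, 0, 0.53856)  len=0.6613
  (v3,v0,v4) [+--] → (0.5184, 0.5184, 0)–(0.5184, 0.585291, 0)  len=0.0669
  (v3,v4,v2) [+--] → (0.5184, 0.585291, 0)–(0.5184, 0.5184, 0.127928)  len=0.1444
  (v8,v0,v9) [--+] → (0.5184, -0.5184, 0)–(0.5184, -0.585291, 0)  len=0.0669
  (v8,v9,v2) [-+-] → (0.5184, -0.585291, 0)–(0.5184, -0.5184, 0.127928)  len=0.1444
  (v9,v0,v1) [+-+] → (0.5184, -0.5184, 0)–(0.5184, 0, 0)  len=0.5184
  (v9,v1,v2) [++-] → (0.5184, 0, 0.53856)–(0.5184, -0.5184, 0.127928)  len=0.6613

Chained into 1 loop(s):
  loop 1: 8 segments, perimeter = 2.7820
Total perimeter = 2.782


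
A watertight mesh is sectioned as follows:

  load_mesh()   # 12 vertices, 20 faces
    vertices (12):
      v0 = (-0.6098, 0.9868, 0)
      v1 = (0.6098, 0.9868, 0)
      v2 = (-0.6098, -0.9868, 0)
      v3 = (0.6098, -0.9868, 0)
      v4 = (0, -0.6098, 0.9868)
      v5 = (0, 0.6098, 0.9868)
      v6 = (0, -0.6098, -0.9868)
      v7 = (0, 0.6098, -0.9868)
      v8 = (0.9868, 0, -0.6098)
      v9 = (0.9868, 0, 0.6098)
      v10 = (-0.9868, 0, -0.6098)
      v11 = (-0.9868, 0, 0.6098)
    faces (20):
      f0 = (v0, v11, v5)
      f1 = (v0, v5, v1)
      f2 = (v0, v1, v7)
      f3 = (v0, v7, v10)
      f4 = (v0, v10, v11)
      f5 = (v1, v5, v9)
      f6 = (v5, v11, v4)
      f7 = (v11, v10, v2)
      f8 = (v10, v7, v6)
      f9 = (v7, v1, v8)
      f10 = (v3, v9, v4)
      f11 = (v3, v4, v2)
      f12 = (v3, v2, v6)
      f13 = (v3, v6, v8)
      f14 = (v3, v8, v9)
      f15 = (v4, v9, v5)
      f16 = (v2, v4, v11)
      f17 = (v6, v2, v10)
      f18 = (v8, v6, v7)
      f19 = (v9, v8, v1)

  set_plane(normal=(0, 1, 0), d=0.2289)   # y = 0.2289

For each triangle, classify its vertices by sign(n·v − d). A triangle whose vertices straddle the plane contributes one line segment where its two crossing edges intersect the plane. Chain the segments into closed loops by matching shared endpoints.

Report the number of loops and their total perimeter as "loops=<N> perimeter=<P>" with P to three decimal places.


loops=1 perimeter=6.113

Straddling triangles (10 of 20):
  (v0,v11,v5) [+-+] → (-0.89935, 0.2289, 0.46835)–(-0.616386, 0.2289, 0.751314)  len=0.4002
  (v0,v7,v10) [++-] → (-0.616386, 0.2289, -0.751314)–(-0.89935, 0.2289, -0.46835)  len=0.4002
  (v0,v10,v11) [+--] → (-0.89935, 0.2289, -0.46835)–(-0.89935, 0.2289, 0.46835)  len=0.9367
  (v1,v5,v9) [++-] → (0.616386, 0.2289, 0.751314)–(0.89935, 0.2289, 0.46835)  len=0.4002
  (v5,v11,v4) [+--] → (-0.616386, 0.2289, 0.751314)–(0, 0.2289, 0.9868)  len=0.6598
  (v10,v7,v6) [-+-] → (-0.616386, 0.2289, -0.751314)–(0, 0.2289, -0.9868)  len=0.6598
  (v7,v1,v8) [++-] → (0.89935, 0.2289, -0.46835)–(0.616386, 0.2289, -0.751314)  len=0.4002
  (v4,v9,v5) [--+] → (0.616386, 0.2289, 0.751314)–(0, 0.2289, 0.9868)  len=0.6598
  (v8,v6,v7) [--+] → (0, 0.2289, -0.9868)–(0.616386, 0.2289, -0.751314)  len=0.6598
  (v9,v8,v1) [--+] → (0.89935, 0.2289, -0.46835)–(0.89935, 0.2289, 0.46835)  len=0.9367

Chained into 1 loop(s):
  loop 1: 10 segments, perimeter = 6.1134
Total perimeter = 6.113


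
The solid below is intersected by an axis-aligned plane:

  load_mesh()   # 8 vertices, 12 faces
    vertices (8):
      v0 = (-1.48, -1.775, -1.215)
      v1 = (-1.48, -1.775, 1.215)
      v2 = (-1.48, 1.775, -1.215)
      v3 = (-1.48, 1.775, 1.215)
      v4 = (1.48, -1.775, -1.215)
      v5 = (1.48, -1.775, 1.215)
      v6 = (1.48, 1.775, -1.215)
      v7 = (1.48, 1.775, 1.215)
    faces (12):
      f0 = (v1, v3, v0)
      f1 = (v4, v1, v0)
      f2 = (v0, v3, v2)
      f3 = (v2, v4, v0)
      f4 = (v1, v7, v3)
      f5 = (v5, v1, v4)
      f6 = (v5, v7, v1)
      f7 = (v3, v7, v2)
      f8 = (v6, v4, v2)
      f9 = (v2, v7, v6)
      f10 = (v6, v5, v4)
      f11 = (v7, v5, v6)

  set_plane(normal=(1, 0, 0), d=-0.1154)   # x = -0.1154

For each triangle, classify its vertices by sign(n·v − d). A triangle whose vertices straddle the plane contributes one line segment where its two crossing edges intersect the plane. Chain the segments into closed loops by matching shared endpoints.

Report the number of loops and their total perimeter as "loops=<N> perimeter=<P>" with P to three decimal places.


Straddling triangles (8 of 12):
  (v4,v1,v0) [+--] → (-0.1154, -1.775, 0.0947372)–(-0.1154, -1.775, -1.215)  len=1.3097
  (v2,v4,v0) [-+-] → (-0.1154, 0.138402, -1.215)–(-0.1154, -1.775, -1.215)  len=1.9134
  (v1,v7,v3) [-+-] → (-0.1154, -0.138402, 1.215)–(-0.1154, 1.775, 1.215)  len=1.9134
  (v5,v1,v4) [+-+] → (-0.1154, -1.775, 1.215)–(-0.1154, -1.775, 0.0947372)  len=1.1203
  (v5,v7,v1) [++-] → (-0.1154, -0.138402, 1.215)–(-0.1154, -1.775, 1.215)  len=1.6366
  (v3,v7,v2) [-+-] → (-0.1154, 1.775, 1.215)–(-0.1154, 1.775, -0.0947372)  len=1.3097
  (v6,v4,v2) [++-] → (-0.1154, 0.138402, -1.215)–(-0.1154, 1.775, -1.215)  len=1.6366
  (v2,v7,v6) [-++] → (-0.1154, 1.775, -0.0947372)–(-0.1154, 1.775, -1.215)  len=1.1203

Chained into 1 loop(s):
  loop 1: 8 segments, perimeter = 11.9600
Total perimeter = 11.960

loops=1 perimeter=11.960


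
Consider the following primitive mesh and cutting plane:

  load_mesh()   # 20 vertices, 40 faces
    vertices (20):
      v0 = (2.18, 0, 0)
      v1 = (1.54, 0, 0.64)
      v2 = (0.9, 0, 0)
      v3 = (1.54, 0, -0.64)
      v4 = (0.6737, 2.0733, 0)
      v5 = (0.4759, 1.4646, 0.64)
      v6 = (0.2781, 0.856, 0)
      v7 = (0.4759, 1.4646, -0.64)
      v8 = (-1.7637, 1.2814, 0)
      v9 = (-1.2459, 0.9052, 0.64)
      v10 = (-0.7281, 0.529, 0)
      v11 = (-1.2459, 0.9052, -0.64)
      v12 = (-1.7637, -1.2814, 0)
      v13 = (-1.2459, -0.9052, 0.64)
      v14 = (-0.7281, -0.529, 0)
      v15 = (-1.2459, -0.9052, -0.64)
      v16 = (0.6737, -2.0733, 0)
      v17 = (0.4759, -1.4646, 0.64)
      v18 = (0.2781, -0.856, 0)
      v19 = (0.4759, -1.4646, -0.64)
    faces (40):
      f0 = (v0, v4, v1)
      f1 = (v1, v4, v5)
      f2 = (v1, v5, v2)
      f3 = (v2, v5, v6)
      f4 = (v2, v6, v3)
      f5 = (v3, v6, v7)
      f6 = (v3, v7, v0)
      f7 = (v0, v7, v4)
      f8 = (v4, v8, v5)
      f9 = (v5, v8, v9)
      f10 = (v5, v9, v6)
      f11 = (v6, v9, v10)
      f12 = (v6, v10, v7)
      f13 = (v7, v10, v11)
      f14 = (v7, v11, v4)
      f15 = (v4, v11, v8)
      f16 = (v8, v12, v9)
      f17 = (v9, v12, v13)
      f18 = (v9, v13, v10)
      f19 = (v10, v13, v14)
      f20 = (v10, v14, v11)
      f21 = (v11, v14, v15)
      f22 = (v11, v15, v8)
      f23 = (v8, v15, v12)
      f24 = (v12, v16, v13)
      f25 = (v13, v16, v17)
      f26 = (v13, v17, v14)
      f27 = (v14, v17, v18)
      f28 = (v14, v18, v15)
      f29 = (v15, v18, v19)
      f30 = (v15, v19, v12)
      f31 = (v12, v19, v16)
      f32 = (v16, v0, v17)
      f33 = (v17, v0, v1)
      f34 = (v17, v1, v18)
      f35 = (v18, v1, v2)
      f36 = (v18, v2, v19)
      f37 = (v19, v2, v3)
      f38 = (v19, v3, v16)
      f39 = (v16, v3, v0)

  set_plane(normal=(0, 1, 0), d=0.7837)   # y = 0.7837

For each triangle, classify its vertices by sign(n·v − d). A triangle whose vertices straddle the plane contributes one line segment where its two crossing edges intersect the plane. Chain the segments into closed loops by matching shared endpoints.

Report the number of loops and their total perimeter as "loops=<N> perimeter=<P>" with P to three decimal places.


loops=2 perimeter=8.227

Straddling triangles (18 of 40):
  (v0,v4,v1) [-+-] → (1.61062, 0.7837, 0)–(1.21254, 0.7837, 0.398082)  len=0.5630
  (v1,v4,v5) [-++] → (1.21254, 0.7837, 0.398082)–(0.970606, 0.7837, 0.64)  len=0.3421
  (v1,v5,v2) [-+-] → (0.970606, 0.7837, 0.64)–(0.673066, 0.7837, 0.342461)  len=0.4208
  (v2,v5,v6) [-++] → (0.673066, 0.7837, 0.342461)–(0.330627, 0.7837, 0)  len=0.4843
  (v2,v6,v3) [-+-] → (0.330627, 0.7837, 0)–(0.384683, 0.7837, -0.0540561)  len=0.0764
  (v3,v6,v7) [-++] → (0.384683, 0.7837, -0.0540561)–(0.970606, 0.7837, -0.64)  len=0.8286
  (v3,v7,v0) [-+-] → (0.970606, 0.7837, -0.64)–(1.26814, 0.7837, -0.342461)  len=0.4208
  (v0,v7,v4) [-++] → (1.26814, 0.7837, -0.342461)–(1.61062, 0.7837, 0)  len=0.4843
  (v6,v9,v10) [++-] → (-1.07867, 0.7837, 0.433301)–(0.0556283, 0.7837, 0)  len=1.2142
  (v6,v10,v7) [+-+] → (0.0556283, 0.7837, 0)–(-0.400333, 0.7837, -0.174228)  len=0.4881
  (v7,v10,v11) [+-+] → (-0.400333, 0.7837, -0.174228)–(-1.07867, 0.7837, -0.433301)  len=0.7261
  (v8,v12,v9) [+-+] → (-1.7637, 0.7837, 0)–(-1.27467, 0.7837, 0.604438)  len=0.7775
  (v9,v12,v13) [+--] → (-1.27467, 0.7837, 0.604438)–(-1.2459, 0.7837, 0.64)  len=0.0457
  (v9,v13,v10) [+--] → (-1.2459, 0.7837, 0.64)–(-1.07867, 0.7837, 0.433301)  len=0.2659
  (v10,v14,v11) [--+] → (-1.20203, 0.7837, -0.585782)–(-1.07867, 0.7837, -0.433301)  len=0.1961
  (v11,v14,v15) [+--] → (-1.20203, 0.7837, -0.585782)–(-1.2459, 0.7837, -0.64)  len=0.0697
  (v11,v15,v8) [+-+] → (-1.2459, 0.7837, -0.64)–(-1.64584, 0.7837, -0.145673)  len=0.6359
  (v8,v15,v12) [+--] → (-1.64584, 0.7837, -0.145673)–(-1.7637, 0.7837, 0)  len=0.1874

Chained into 2 loop(s):
  loop 1: 8 segments, perimeter = 3.6204
  loop 2: 10 segments, perimeter = 4.6067
Total perimeter = 8.227


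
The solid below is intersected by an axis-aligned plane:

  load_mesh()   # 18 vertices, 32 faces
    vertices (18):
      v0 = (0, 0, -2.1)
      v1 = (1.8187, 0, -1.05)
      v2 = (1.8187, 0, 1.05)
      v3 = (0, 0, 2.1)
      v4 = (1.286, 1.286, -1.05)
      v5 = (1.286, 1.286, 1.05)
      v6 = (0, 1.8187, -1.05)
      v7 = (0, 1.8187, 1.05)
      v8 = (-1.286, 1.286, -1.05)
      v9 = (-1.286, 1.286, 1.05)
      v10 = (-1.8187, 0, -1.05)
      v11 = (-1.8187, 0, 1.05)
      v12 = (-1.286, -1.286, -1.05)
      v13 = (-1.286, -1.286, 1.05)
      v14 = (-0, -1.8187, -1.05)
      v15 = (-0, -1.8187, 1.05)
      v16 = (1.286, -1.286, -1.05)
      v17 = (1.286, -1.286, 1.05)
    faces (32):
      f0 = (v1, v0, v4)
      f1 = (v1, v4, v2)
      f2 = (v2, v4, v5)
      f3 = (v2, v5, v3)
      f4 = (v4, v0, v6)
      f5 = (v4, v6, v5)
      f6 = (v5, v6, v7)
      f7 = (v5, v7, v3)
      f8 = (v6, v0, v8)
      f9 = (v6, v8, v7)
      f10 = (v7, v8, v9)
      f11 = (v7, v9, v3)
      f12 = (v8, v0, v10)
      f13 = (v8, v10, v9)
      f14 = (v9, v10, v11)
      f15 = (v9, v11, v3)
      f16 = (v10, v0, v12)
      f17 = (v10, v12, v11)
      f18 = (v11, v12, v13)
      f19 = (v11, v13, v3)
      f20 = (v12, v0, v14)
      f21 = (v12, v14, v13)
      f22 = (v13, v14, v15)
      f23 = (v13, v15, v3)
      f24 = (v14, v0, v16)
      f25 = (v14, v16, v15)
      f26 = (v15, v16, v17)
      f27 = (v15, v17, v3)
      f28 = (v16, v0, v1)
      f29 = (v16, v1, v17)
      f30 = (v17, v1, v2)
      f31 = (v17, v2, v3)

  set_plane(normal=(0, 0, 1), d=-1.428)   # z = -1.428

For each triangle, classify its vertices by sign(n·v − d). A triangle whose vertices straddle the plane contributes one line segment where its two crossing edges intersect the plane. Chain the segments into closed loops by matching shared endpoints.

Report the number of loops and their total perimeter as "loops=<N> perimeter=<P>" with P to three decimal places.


Straddling triangles (8 of 32):
  (v1,v0,v4) [+-+] → (1.16397, 0, -1.428)–(0.82304, 0.82304, -1.428)  len=0.8909
  (v4,v0,v6) [+-+] → (0.82304, 0.82304, -1.428)–(0, 1.16397, -1.428)  len=0.8909
  (v6,v0,v8) [+-+] → (0, 1.16397, -1.428)–(-0.82304, 0.82304, -1.428)  len=0.8909
  (v8,v0,v10) [+-+] → (-0.82304, 0.82304, -1.428)–(-1.16397, 0, -1.428)  len=0.8909
  (v10,v0,v12) [+-+] → (-1.16397, 0, -1.428)–(-0.82304, -0.82304, -1.428)  len=0.8909
  (v12,v0,v14) [+-+] → (-0.82304, -0.82304, -1.428)–(0, -1.16397, -1.428)  len=0.8909
  (v14,v0,v16) [+-+] → (0, -1.16397, -1.428)–(0.82304, -0.82304, -1.428)  len=0.8909
  (v16,v0,v1) [+-+] → (0.82304, -0.82304, -1.428)–(1.16397, 0, -1.428)  len=0.8909

Chained into 1 loop(s):
  loop 1: 8 segments, perimeter = 7.1269
Total perimeter = 7.127

loops=1 perimeter=7.127


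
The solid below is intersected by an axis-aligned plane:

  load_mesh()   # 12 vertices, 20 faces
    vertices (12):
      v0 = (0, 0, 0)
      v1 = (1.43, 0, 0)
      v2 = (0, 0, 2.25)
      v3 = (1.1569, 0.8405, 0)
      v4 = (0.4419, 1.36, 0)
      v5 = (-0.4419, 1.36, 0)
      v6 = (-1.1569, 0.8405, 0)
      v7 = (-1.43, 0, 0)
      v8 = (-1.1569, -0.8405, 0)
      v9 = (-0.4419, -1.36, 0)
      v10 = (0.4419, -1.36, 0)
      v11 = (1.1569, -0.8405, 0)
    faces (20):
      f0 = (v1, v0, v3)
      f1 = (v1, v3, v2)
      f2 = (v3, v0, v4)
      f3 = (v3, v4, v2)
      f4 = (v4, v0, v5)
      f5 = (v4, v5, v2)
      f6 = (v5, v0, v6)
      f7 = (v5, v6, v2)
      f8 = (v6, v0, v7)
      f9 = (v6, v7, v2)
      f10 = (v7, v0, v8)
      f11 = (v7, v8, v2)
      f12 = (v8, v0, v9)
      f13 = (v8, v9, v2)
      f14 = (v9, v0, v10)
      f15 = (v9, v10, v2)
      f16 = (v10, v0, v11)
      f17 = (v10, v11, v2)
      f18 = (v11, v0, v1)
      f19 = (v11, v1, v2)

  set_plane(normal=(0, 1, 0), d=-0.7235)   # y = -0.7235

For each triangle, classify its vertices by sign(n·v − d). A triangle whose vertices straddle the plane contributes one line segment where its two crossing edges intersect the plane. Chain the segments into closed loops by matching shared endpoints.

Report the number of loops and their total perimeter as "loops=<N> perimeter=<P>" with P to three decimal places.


loops=1 perimeter=5.725

Straddling triangles (10 of 20):
  (v7,v0,v8) [++-] → (-0.995856, -0.7235, 0)–(-1.19492, -0.7235, 0)  len=0.1991
  (v7,v8,v2) [+-+] → (-1.19492, -0.7235, 0)–(-0.995856, -0.7235, 0.313206)  len=0.3711
  (v8,v0,v9) [-+-] → (-0.995856, -0.7235, 0)–(-0.235084, -0.7235, 0)  len=0.7608
  (v8,v9,v2) [--+] → (-0.235084, -0.7235, 1.05303)–(-0.995856, -0.7235, 0.313206)  len=1.0612
  (v9,v0,v10) [-+-] → (-0.235084, -0.7235, 0)–(0.235084, -0.7235, 0)  len=0.4702
  (v9,v10,v2) [--+] → (0.235084, -0.7235, 1.05303)–(-0.235084, -0.7235, 1.05303)  len=0.4702
  (v10,v0,v11) [-+-] → (0.235084, -0.7235, 0)–(0.995856, -0.7235, 0)  len=0.7608
  (v10,v11,v2) [--+] → (0.995856, -0.7235, 0.313206)–(0.235084, -0.7235, 1.05303)  len=1.0612
  (v11,v0,v1) [-++] → (0.995856, -0.7235, 0)–(1.19492, -0.7235, 0)  len=0.1991
  (v11,v1,v2) [-++] → (1.19492, -0.7235, 0)–(0.995856, -0.7235, 0.313206)  len=0.3711

Chained into 1 loop(s):
  loop 1: 10 segments, perimeter = 5.7246
Total perimeter = 5.725


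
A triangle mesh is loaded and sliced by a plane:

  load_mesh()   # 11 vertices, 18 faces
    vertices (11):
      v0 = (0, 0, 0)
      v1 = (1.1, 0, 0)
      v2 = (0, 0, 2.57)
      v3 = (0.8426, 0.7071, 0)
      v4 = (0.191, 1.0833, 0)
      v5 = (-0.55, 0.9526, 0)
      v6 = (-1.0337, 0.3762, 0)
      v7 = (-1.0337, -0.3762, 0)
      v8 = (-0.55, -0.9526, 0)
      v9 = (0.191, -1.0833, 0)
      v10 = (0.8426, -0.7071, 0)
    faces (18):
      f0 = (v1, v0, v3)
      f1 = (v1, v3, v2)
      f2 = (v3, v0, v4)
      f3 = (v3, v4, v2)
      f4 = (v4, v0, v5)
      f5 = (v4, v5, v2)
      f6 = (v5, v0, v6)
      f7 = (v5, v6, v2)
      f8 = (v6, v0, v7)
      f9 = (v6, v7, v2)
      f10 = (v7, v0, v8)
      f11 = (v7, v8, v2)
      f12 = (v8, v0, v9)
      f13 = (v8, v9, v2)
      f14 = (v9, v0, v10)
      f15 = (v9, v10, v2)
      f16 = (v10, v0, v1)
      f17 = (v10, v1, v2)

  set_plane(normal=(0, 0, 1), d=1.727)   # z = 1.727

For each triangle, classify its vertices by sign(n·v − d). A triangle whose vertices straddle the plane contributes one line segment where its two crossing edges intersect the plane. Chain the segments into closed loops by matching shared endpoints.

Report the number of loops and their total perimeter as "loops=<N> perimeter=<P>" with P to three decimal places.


loops=1 perimeter=2.221

Straddling triangles (9 of 18):
  (v1,v3,v2) [--+] → (0.276386, 0.23194, 1.727)–(0.360817, 0, 1.727)  len=0.2468
  (v3,v4,v2) [--+] → (0.062651, 0.355339, 1.727)–(0.276386, 0.23194, 1.727)  len=0.2468
  (v4,v5,v2) [--+] → (-0.180409, 0.312468, 1.727)–(0.062651, 0.355339, 1.727)  len=0.2468
  (v5,v6,v2) [--+] → (-0.33907, 0.123399, 1.727)–(-0.180409, 0.312468, 1.727)  len=0.2468
  (v6,v7,v2) [--+] → (-0.33907, -0.123399, 1.727)–(-0.33907, 0.123399, 1.727)  len=0.2468
  (v7,v8,v2) [--+] → (-0.180409, -0.312468, 1.727)–(-0.33907, -0.123399, 1.727)  len=0.2468
  (v8,v9,v2) [--+] → (0.062651, -0.355339, 1.727)–(-0.180409, -0.312468, 1.727)  len=0.2468
  (v9,v10,v2) [--+] → (0.276386, -0.23194, 1.727)–(0.062651, -0.355339, 1.727)  len=0.2468
  (v10,v1,v2) [--+] → (0.360817, 0, 1.727)–(0.276386, -0.23194, 1.727)  len=0.2468

Chained into 1 loop(s):
  loop 1: 9 segments, perimeter = 2.2213
Total perimeter = 2.221


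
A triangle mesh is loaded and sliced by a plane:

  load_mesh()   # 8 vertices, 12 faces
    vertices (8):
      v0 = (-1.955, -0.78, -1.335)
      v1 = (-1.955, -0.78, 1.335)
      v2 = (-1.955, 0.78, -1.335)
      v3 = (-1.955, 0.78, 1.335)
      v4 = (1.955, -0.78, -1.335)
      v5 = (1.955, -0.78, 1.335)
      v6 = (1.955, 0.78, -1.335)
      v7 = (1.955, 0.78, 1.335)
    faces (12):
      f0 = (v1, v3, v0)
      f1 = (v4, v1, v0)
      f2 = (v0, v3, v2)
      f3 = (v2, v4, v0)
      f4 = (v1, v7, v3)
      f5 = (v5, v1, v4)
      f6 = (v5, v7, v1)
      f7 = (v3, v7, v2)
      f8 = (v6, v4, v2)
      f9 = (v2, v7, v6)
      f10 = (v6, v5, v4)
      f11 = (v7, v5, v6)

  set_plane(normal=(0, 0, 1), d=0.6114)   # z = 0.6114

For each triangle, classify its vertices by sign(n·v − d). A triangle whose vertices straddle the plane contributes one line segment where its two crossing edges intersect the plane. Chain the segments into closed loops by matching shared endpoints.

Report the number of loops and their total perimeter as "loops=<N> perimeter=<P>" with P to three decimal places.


loops=1 perimeter=10.940

Straddling triangles (8 of 12):
  (v1,v3,v0) [++-] → (-1.955, 0.357222, 0.6114)–(-1.955, -0.78, 0.6114)  len=1.1372
  (v4,v1,v0) [-+-] → (-0.895346, -0.78, 0.6114)–(-1.955, -0.78, 0.6114)  len=1.0597
  (v0,v3,v2) [-+-] → (-1.955, 0.357222, 0.6114)–(-1.955, 0.78, 0.6114)  len=0.4228
  (v5,v1,v4) [++-] → (-0.895346, -0.78, 0.6114)–(1.955, -0.78, 0.6114)  len=2.8503
  (v3,v7,v2) [++-] → (0.895346, 0.78, 0.6114)–(-1.955, 0.78, 0.6114)  len=2.8503
  (v2,v7,v6) [-+-] → (0.895346, 0.78, 0.6114)–(1.955, 0.78, 0.6114)  len=1.0597
  (v6,v5,v4) [-+-] → (1.955, -0.357222, 0.6114)–(1.955, -0.78, 0.6114)  len=0.4228
  (v7,v5,v6) [++-] → (1.955, -0.357222, 0.6114)–(1.955, 0.78, 0.6114)  len=1.1372

Chained into 1 loop(s):
  loop 1: 8 segments, perimeter = 10.9400
Total perimeter = 10.940


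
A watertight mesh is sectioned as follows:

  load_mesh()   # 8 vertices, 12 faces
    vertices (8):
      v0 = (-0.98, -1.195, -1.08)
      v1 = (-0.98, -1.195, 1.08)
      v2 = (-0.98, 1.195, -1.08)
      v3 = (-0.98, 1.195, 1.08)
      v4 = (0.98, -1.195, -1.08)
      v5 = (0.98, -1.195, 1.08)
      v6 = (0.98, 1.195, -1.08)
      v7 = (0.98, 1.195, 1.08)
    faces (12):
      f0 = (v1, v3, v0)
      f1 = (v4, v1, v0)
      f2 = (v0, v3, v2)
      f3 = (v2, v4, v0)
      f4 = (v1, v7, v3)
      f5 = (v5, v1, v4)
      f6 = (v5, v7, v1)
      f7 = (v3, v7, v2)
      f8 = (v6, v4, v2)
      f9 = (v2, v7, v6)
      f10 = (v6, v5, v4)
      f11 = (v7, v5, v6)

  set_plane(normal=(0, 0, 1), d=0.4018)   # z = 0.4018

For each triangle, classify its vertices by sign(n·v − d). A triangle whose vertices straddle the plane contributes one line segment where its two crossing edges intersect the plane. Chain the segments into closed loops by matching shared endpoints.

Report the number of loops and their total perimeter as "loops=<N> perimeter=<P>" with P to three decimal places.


loops=1 perimeter=8.700

Straddling triangles (8 of 12):
  (v1,v3,v0) [++-] → (-0.98, 0.444584, 0.4018)–(-0.98, -1.195, 0.4018)  len=1.6396
  (v4,v1,v0) [-+-] → (-0.364596, -1.195, 0.4018)–(-0.98, -1.195, 0.4018)  len=0.6154
  (v0,v3,v2) [-+-] → (-0.98, 0.444584, 0.4018)–(-0.98, 1.195, 0.4018)  len=0.7504
  (v5,v1,v4) [++-] → (-0.364596, -1.195, 0.4018)–(0.98, -1.195, 0.4018)  len=1.3446
  (v3,v7,v2) [++-] → (0.364596, 1.195, 0.4018)–(-0.98, 1.195, 0.4018)  len=1.3446
  (v2,v7,v6) [-+-] → (0.364596, 1.195, 0.4018)–(0.98, 1.195, 0.4018)  len=0.6154
  (v6,v5,v4) [-+-] → (0.98, -0.444584, 0.4018)–(0.98, -1.195, 0.4018)  len=0.7504
  (v7,v5,v6) [++-] → (0.98, -0.444584, 0.4018)–(0.98, 1.195, 0.4018)  len=1.6396

Chained into 1 loop(s):
  loop 1: 8 segments, perimeter = 8.7000
Total perimeter = 8.700


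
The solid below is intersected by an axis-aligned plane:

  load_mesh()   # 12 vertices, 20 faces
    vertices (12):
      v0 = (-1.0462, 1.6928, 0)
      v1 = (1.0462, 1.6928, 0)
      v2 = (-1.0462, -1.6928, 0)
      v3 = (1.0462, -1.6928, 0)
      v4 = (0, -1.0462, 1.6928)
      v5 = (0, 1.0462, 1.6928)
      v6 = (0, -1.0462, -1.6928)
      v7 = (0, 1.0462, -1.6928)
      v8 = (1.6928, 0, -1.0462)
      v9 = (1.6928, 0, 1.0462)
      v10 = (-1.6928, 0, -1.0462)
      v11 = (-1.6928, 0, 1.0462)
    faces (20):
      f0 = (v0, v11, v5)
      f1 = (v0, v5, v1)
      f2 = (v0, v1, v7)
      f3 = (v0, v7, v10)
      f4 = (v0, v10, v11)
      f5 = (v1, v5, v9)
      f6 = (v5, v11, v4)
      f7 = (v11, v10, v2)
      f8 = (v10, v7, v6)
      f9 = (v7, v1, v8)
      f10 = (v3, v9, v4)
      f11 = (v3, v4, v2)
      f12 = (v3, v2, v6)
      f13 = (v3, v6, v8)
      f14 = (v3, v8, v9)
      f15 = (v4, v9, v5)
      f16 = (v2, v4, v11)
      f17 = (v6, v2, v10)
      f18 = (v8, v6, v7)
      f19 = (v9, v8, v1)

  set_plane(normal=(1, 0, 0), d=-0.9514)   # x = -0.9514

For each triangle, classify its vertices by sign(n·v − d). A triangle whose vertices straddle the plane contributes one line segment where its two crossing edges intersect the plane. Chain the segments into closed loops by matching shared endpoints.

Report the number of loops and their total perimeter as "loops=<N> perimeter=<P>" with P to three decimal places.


loops=1 perimeter=9.142

Straddling triangles (10 of 20):
  (v0,v11,v5) [--+] → (-0.9514, 0.458207, 1.32939)–(-0.9514, 1.63421, 0.153391)  len=1.6631
  (v0,v5,v1) [-++] → (-0.9514, 1.63421, 0.153391)–(-0.9514, 1.6928, 0)  len=0.1642
  (v0,v1,v7) [-++] → (-0.9514, 1.6928, 0)–(-0.9514, 1.63421, -0.153391)  len=0.1642
  (v0,v7,v10) [-+-] → (-0.9514, 1.63421, -0.153391)–(-0.9514, 0.458207, -1.32939)  len=1.6631
  (v5,v11,v4) [+-+] → (-0.9514, 0.458207, 1.32939)–(-0.9514, -0.458207, 1.32939)  len=0.9164
  (v10,v7,v6) [-++] → (-0.9514, 0.458207, -1.32939)–(-0.9514, -0.458207, -1.32939)  len=0.9164
  (v3,v4,v2) [++-] → (-0.9514, -1.63421, 0.153391)–(-0.9514, -1.6928, 0)  len=0.1642
  (v3,v2,v6) [+-+] → (-0.9514, -1.6928, 0)–(-0.9514, -1.63421, -0.153391)  len=0.1642
  (v2,v4,v11) [-+-] → (-0.9514, -1.63421, 0.153391)–(-0.9514, -0.458207, 1.32939)  len=1.6631
  (v6,v2,v10) [+--] → (-0.9514, -1.63421, -0.153391)–(-0.9514, -0.458207, -1.32939)  len=1.6631

Chained into 1 loop(s):
  loop 1: 10 segments, perimeter = 9.1421
Total perimeter = 9.142


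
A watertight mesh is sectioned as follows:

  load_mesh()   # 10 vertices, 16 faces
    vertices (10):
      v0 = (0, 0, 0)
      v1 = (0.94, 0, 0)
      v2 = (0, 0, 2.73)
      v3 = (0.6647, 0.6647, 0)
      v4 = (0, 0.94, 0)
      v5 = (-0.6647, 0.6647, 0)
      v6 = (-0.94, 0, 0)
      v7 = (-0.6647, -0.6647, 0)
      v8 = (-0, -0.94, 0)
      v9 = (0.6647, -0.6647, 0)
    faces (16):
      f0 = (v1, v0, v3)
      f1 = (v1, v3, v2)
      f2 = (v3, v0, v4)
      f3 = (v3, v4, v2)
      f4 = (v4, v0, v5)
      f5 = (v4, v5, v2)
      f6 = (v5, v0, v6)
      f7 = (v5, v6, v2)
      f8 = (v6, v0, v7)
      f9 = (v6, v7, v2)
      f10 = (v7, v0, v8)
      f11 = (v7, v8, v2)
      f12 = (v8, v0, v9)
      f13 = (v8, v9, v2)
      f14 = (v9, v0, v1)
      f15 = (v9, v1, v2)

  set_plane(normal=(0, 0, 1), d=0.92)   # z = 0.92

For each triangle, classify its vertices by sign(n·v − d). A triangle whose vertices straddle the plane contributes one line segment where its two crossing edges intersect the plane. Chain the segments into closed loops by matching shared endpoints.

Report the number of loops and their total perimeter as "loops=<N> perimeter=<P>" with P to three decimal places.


loops=1 perimeter=3.816

Straddling triangles (8 of 16):
  (v1,v3,v2) [--+] → (0.440699, 0.440699, 0.92)–(0.623223, 0, 0.92)  len=0.4770
  (v3,v4,v2) [--+] → (0, 0.623223, 0.92)–(0.440699, 0.440699, 0.92)  len=0.4770
  (v4,v5,v2) [--+] → (-0.440699, 0.440699, 0.92)–(0, 0.623223, 0.92)  len=0.4770
  (v5,v6,v2) [--+] → (-0.623223, 0, 0.92)–(-0.440699, 0.440699, 0.92)  len=0.4770
  (v6,v7,v2) [--+] → (-0.440699, -0.440699, 0.92)–(-0.623223, 0, 0.92)  len=0.4770
  (v7,v8,v2) [--+] → (0, -0.623223, 0.92)–(-0.440699, -0.440699, 0.92)  len=0.4770
  (v8,v9,v2) [--+] → (0.440699, -0.440699, 0.92)–(0, -0.623223, 0.92)  len=0.4770
  (v9,v1,v2) [--+] → (0.623223, 0, 0.92)–(0.440699, -0.440699, 0.92)  len=0.4770

Chained into 1 loop(s):
  loop 1: 8 segments, perimeter = 3.8160
Total perimeter = 3.816


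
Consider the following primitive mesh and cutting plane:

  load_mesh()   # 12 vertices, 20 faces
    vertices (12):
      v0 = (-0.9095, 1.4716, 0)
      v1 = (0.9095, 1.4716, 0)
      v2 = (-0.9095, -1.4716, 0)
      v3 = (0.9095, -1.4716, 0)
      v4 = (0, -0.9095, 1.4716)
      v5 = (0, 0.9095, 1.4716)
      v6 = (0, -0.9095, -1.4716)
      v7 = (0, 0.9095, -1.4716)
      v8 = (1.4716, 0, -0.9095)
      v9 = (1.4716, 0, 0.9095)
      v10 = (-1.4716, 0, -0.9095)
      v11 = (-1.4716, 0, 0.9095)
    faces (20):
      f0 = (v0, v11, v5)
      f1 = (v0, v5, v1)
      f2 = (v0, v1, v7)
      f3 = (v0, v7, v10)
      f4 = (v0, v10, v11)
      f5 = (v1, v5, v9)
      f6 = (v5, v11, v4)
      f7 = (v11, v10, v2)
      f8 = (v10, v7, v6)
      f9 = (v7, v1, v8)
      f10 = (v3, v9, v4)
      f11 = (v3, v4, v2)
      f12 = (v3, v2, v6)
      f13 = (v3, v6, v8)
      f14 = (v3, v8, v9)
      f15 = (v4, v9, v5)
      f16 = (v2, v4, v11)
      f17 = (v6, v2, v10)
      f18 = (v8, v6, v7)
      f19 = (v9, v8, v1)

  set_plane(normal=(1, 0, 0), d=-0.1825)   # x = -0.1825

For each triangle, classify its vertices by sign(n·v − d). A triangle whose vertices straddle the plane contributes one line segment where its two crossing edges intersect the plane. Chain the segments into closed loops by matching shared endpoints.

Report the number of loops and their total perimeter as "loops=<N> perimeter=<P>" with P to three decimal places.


Straddling triangles (10 of 20):
  (v0,v11,v5) [--+] → (-0.1825, 0.796709, 1.40189)–(-0.1825, 1.02229, 1.17631)  len=0.3190
  (v0,v5,v1) [-++] → (-0.1825, 1.02229, 1.17631)–(-0.1825, 1.4716, 0)  len=1.2592
  (v0,v1,v7) [-++] → (-0.1825, 1.4716, 0)–(-0.1825, 1.02229, -1.17631)  len=1.2592
  (v0,v7,v10) [-+-] → (-0.1825, 1.02229, -1.17631)–(-0.1825, 0.796709, -1.40189)  len=0.3190
  (v5,v11,v4) [+-+] → (-0.1825, 0.796709, 1.40189)–(-0.1825, -0.796709, 1.40189)  len=1.5934
  (v10,v7,v6) [-++] → (-0.1825, 0.796709, -1.40189)–(-0.1825, -0.796709, -1.40189)  len=1.5934
  (v3,v4,v2) [++-] → (-0.1825, -1.02229, 1.17631)–(-0.1825, -1.4716, 0)  len=1.2592
  (v3,v2,v6) [+-+] → (-0.1825, -1.4716, 0)–(-0.1825, -1.02229, -1.17631)  len=1.2592
  (v2,v4,v11) [-+-] → (-0.1825, -1.02229, 1.17631)–(-0.1825, -0.796709, 1.40189)  len=0.3190
  (v6,v2,v10) [+--] → (-0.1825, -1.02229, -1.17631)–(-0.1825, -0.796709, -1.40189)  len=0.3190

Chained into 1 loop(s):
  loop 1: 10 segments, perimeter = 9.4997
Total perimeter = 9.500

loops=1 perimeter=9.500


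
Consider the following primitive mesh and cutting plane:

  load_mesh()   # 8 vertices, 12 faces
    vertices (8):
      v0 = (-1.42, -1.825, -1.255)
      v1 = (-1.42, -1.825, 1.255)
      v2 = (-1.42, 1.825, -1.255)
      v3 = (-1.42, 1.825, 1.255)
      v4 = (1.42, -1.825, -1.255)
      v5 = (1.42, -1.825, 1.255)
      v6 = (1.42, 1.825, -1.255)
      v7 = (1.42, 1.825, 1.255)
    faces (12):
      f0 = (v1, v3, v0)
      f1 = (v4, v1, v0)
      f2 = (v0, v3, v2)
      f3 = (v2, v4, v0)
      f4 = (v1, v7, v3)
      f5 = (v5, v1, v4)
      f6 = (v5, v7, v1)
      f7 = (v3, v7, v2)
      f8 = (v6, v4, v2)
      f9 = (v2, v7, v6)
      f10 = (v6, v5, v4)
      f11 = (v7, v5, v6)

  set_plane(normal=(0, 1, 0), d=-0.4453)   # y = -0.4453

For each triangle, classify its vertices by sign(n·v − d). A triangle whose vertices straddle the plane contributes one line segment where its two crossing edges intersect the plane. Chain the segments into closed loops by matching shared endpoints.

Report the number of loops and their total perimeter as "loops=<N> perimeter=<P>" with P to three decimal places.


Straddling triangles (8 of 12):
  (v1,v3,v0) [-+-] → (-1.42, -0.4453, 1.255)–(-1.42, -0.4453, -0.30622)  len=1.5612
  (v0,v3,v2) [-++] → (-1.42, -0.4453, -0.30622)–(-1.42, -0.4453, -1.255)  len=0.9488
  (v2,v4,v0) [+--] → (0.34648, -0.4453, -1.255)–(-1.42, -0.4453, -1.255)  len=1.7665
  (v1,v7,v3) [-++] → (-0.34648, -0.4453, 1.255)–(-1.42, -0.4453, 1.255)  len=1.0735
  (v5,v7,v1) [-+-] → (1.42, -0.4453, 1.255)–(-0.34648, -0.4453, 1.255)  len=1.7665
  (v6,v4,v2) [+-+] → (1.42, -0.4453, -1.255)–(0.34648, -0.4453, -1.255)  len=1.0735
  (v6,v5,v4) [+--] → (1.42, -0.4453, 0.30622)–(1.42, -0.4453, -1.255)  len=1.5612
  (v7,v5,v6) [+-+] → (1.42, -0.4453, 1.255)–(1.42, -0.4453, 0.30622)  len=0.9488

Chained into 1 loop(s):
  loop 1: 8 segments, perimeter = 10.7000
Total perimeter = 10.700

loops=1 perimeter=10.700


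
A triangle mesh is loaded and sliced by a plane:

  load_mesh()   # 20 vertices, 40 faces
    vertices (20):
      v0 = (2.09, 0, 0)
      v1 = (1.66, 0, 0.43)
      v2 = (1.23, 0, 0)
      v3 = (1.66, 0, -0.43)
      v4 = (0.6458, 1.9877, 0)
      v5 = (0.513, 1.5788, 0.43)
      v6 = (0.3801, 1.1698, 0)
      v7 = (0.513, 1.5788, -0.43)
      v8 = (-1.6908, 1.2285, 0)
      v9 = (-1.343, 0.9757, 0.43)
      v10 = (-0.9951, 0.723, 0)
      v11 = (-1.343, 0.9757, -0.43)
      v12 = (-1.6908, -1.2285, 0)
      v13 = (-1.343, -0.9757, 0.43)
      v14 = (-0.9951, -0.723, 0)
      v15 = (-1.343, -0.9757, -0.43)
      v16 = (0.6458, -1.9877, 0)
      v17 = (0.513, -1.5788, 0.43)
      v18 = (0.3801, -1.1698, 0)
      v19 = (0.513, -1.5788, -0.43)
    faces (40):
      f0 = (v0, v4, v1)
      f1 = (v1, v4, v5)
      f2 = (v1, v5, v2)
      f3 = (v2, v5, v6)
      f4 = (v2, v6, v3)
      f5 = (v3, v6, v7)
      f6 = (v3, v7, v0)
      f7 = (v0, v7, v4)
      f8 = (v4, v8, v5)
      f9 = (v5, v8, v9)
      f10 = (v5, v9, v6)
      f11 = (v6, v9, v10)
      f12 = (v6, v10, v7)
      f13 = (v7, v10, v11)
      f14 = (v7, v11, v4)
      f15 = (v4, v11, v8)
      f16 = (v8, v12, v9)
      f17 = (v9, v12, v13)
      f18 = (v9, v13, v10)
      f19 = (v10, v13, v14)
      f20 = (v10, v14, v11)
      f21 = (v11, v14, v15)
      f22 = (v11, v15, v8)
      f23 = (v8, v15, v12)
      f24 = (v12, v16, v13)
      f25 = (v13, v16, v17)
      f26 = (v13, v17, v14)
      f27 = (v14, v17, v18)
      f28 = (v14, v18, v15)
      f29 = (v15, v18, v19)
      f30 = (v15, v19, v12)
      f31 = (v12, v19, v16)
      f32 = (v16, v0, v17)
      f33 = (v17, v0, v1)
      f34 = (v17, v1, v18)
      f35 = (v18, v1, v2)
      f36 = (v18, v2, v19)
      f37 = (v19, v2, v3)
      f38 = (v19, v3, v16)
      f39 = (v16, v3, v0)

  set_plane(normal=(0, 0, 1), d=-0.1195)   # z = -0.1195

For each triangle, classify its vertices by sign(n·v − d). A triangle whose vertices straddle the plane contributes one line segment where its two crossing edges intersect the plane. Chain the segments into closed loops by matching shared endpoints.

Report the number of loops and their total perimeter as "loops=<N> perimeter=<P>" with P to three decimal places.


Straddling triangles (20 of 40):
  (v2,v6,v3) [++-] → (0.735793, 0.844704, -0.1195)–(1.3495, 0, -0.1195)  len=1.0441
  (v3,v6,v7) [-+-] → (0.735793, 0.844704, -0.1195)–(0.417034, 1.28346, -0.1195)  len=0.5423
  (v3,v7,v0) [--+] → (1.65174, 0.43876, -0.1195)–(1.9705, 0, -0.1195)  len=0.5423
  (v0,v7,v4) [+-+] → (1.65174, 0.43876, -0.1195)–(0.608894, 1.87406, -0.1195)  len=1.7742
  (v6,v10,v7) [++-] → (-0.575988, 0.960833, -0.1195)–(0.417034, 1.28346, -0.1195)  len=1.0441
  (v7,v10,v11) [-+-] → (-0.575988, 0.960833, -0.1195)–(-1.09178, 0.793227, -0.1195)  len=0.5423
  (v7,v11,v4) [--+] → (0.0930986, 1.70646, -0.1195)–(0.608894, 1.87406, -0.1195)  len=0.5423
  (v4,v11,v8) [+-+] → (0.0930986, 1.70646, -0.1195)–(-1.59414, 1.15825, -0.1195)  len=1.7741
  (v10,v14,v11) [++-] → (-1.09178, -0.250919, -0.1195)–(-1.09178, 0.793227, -0.1195)  len=1.0441
  (v11,v14,v15) [-+-] → (-1.09178, -0.250919, -0.1195)–(-1.09178, -0.793227, -0.1195)  len=0.5423
  (v11,v15,v8) [--+] → (-1.59414, 0.615937, -0.1195)–(-1.59414, 1.15825, -0.1195)  len=0.5423
  (v8,v15,v12) [+-+] → (-1.59414, 0.615937, -0.1195)–(-1.59414, -1.15825, -0.1195)  len=1.7742
  (v14,v18,v15) [++-] → (-0.0987615, -1.11586, -0.1195)–(-1.09178, -0.793227, -0.1195)  len=1.0441
  (v15,v18,v19) [-+-] → (-0.0987615, -1.11586, -0.1195)–(0.417034, -1.28346, -0.1195)  len=0.5423
  (v15,v19,v12) [--+] → (-1.07835, -1.32585, -0.1195)–(-1.59414, -1.15825, -0.1195)  len=0.5423
  (v12,v19,v16) [+-+] → (-1.07835, -1.32585, -0.1195)–(0.608894, -1.87406, -0.1195)  len=1.7741
  (v18,v2,v19) [++-] → (1.03074, -0.43876, -0.1195)–(0.417034, -1.28346, -0.1195)  len=1.0441
  (v19,v2,v3) [-+-] → (1.03074, -0.43876, -0.1195)–(1.3495, 0, -0.1195)  len=0.5423
  (v19,v3,v16) [--+] → (0.927653, -1.4353, -0.1195)–(0.608894, -1.87406, -0.1195)  len=0.5423
  (v16,v3,v0) [+-+] → (0.927653, -1.4353, -0.1195)–(1.9705, 0, -0.1195)  len=1.7742

Chained into 2 loop(s):
  loop 1: 10 segments, perimeter = 7.9322
  loop 2: 10 segments, perimeter = 11.5823
Total perimeter = 19.515

loops=2 perimeter=19.515


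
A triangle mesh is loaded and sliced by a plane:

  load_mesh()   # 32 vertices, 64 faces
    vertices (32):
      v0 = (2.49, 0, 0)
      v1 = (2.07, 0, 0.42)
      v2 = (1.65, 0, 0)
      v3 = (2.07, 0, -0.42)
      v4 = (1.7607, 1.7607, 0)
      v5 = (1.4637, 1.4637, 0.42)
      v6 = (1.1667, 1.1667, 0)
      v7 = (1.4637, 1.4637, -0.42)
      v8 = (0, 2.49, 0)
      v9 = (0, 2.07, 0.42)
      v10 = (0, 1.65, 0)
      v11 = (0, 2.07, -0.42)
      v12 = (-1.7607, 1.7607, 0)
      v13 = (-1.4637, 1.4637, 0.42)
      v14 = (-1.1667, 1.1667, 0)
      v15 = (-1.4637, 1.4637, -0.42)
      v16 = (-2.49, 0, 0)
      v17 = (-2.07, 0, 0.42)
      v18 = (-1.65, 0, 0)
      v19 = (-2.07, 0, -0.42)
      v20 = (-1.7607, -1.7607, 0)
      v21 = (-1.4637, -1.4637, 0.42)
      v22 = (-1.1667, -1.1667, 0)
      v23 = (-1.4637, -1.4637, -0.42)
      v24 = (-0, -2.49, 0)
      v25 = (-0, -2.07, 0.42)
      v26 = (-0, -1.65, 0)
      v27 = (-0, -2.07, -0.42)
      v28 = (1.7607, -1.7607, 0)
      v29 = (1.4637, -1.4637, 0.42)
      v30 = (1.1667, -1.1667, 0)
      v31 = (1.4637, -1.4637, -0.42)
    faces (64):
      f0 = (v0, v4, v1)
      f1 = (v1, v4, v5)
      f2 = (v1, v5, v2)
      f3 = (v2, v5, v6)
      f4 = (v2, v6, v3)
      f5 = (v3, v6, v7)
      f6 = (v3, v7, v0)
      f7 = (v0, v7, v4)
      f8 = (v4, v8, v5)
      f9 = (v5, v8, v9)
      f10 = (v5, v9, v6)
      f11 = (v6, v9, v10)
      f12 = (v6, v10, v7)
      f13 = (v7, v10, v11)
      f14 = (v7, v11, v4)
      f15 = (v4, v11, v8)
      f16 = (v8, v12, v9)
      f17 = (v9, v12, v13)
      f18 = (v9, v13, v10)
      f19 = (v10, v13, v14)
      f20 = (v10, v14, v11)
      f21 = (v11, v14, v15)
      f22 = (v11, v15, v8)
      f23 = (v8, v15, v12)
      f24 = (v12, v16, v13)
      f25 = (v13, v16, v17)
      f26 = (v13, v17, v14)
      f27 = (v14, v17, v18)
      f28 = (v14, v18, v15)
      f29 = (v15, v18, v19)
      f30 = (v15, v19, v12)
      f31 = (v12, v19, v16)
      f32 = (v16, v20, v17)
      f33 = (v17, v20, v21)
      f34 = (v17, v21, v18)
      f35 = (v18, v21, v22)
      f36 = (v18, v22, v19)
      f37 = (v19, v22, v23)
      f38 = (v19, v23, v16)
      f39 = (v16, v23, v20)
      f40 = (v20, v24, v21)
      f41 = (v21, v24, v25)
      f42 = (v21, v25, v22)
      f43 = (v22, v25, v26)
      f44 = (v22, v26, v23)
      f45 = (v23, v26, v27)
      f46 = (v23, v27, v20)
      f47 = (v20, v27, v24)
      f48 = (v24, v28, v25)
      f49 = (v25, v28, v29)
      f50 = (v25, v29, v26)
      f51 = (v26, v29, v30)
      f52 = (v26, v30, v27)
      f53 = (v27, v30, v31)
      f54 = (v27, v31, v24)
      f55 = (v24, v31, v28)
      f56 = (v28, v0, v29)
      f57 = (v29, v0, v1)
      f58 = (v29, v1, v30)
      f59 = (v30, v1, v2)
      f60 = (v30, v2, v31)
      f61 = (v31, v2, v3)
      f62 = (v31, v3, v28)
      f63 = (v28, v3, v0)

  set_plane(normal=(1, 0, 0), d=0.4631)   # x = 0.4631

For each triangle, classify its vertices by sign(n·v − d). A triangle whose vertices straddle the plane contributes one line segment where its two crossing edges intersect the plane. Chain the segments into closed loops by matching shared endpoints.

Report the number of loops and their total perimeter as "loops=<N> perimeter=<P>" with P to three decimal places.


Straddling triangles (16 of 64):
  (v4,v8,v5) [+-+] → (0.4631, 2.29818, 0)–(0.4631, 2.16529, 0.132884)  len=0.1879
  (v5,v8,v9) [+--] → (0.4631, 2.16529, 0.132884)–(0.4631, 1.87817, 0.42)  len=0.4060
  (v5,v9,v6) [+-+] → (0.4631, 1.87817, 0.42)–(0.4631, 1.71145, 0.253289)  len=0.2358
  (v6,v9,v10) [+--] → (0.4631, 1.71145, 0.253289)–(0.4631, 1.45816, 0)  len=0.3582
  (v6,v10,v7) [+-+] → (0.4631, 1.45816, 0)–(0.4631, 1.59106, -0.132884)  len=0.1879
  (v7,v10,v11) [+--] → (0.4631, 1.59106, -0.132884)–(0.4631, 1.87817, -0.42)  len=0.4060
  (v7,v11,v4) [+-+] → (0.4631, 1.87817, -0.42)–(0.4631, 1.98865, -0.309531)  len=0.1562
  (v4,v11,v8) [+--] → (0.4631, 1.98865, -0.309531)–(0.4631, 2.29818, 0)  len=0.4377
  (v24,v28,v25) [-+-] → (0.4631, -2.29818, 0)–(0.4631, -1.98865, 0.309531)  len=0.4377
  (v25,v28,v29) [-++] → (0.4631, -1.98865, 0.309531)–(0.4631, -1.87817, 0.42)  len=0.1562
  (v25,v29,v26) [-+-] → (0.4631, -1.87817, 0.42)–(0.4631, -1.59106, 0.132884)  len=0.4060
  (v26,v29,v30) [-++] → (0.4631, -1.59106, 0.132884)–(0.4631, -1.45816, 0)  len=0.1879
  (v26,v30,v27) [-+-] → (0.4631, -1.45816, 0)–(0.4631, -1.71145, -0.253289)  len=0.3582
  (v27,v30,v31) [-++] → (0.4631, -1.71145, -0.253289)–(0.4631, -1.87817, -0.42)  len=0.2358
  (v27,v31,v24) [-+-] → (0.4631, -1.87817, -0.42)–(0.4631, -2.16529, -0.132884)  len=0.4060
  (v24,v31,v28) [-++] → (0.4631, -2.16529, -0.132884)–(0.4631, -2.29818, 0)  len=0.1879

Chained into 2 loop(s):
  loop 1: 8 segments, perimeter = 2.3759
  loop 2: 8 segments, perimeter = 2.3759
Total perimeter = 4.752

loops=2 perimeter=4.752


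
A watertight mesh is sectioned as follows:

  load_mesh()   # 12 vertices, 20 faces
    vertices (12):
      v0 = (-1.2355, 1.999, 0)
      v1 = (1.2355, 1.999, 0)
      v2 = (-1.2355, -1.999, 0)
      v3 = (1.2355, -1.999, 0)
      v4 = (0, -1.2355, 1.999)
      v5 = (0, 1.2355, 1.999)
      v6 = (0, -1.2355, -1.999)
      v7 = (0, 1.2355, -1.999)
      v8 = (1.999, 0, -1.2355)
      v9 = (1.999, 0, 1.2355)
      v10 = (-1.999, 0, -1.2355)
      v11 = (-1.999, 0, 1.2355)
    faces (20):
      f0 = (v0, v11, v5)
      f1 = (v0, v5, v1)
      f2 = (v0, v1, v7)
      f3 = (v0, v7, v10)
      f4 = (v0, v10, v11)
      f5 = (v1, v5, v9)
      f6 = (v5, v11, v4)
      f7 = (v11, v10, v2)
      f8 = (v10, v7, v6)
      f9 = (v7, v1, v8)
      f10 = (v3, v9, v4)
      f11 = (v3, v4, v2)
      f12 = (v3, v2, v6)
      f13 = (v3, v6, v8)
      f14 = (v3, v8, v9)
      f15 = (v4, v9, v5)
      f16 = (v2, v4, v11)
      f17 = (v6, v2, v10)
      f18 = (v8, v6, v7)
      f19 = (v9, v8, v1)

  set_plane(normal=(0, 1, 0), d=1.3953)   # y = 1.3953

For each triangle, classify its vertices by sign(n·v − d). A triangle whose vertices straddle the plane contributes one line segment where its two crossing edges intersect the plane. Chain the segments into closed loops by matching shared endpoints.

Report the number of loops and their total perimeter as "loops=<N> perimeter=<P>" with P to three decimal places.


loops=1 perimeter=9.357

Straddling triangles (8 of 20):
  (v0,v11,v5) [+--] → (-1.46608, 1.3953, 0.373122)–(-0.258589, 1.3953, 1.58061)  len=1.7076
  (v0,v5,v1) [+-+] → (-0.258589, 1.3953, 1.58061)–(0.258589, 1.3953, 1.58061)  len=0.5172
  (v0,v1,v7) [++-] → (0.258589, 1.3953, -1.58061)–(-0.258589, 1.3953, -1.58061)  len=0.5172
  (v0,v7,v10) [+--] → (-0.258589, 1.3953, -1.58061)–(-1.46608, 1.3953, -0.373122)  len=1.7076
  (v0,v10,v11) [+--] → (-1.46608, 1.3953, -0.373122)–(-1.46608, 1.3953, 0.373122)  len=0.7462
  (v1,v5,v9) [+--] → (0.258589, 1.3953, 1.58061)–(1.46608, 1.3953, 0.373122)  len=1.7076
  (v7,v1,v8) [-+-] → (0.258589, 1.3953, -1.58061)–(1.46608, 1.3953, -0.373122)  len=1.7076
  (v9,v8,v1) [--+] → (1.46608, 1.3953, -0.373122)–(1.46608, 1.3953, 0.373122)  len=0.7462

Chained into 1 loop(s):
  loop 1: 8 segments, perimeter = 9.3574
Total perimeter = 9.357
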